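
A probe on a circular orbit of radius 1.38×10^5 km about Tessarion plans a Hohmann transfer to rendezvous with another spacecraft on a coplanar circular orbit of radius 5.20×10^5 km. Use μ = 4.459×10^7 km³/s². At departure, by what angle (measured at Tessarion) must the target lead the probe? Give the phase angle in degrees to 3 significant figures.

φ = 89.4°

Transfer-ellipse semi-major axis a_t = (r₁ + r₂)/2 = (1.380×10^5 + 5.200×10^5)/2 = 3.290×10^5 km.
Transfer time t = π√(a_t³/μ) = 88782.0 s.
Target angular speed ω₂ = √(μ/r₂³) = 1.78079×10^-5 rad/s.
Angle swept by the target during transfer: ω₂·t = 1.58102 rad = 90.59°.
Arrival is 180° from departure on the ellipse, so φ = 180° − 90.59° = 89.4°.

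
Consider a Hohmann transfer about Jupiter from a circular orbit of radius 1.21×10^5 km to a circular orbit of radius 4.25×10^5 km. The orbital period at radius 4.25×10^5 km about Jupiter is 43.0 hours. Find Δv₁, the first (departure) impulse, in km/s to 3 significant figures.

From Kepler's third law T² = 4π²r³/μ at r = 4.25×10^5 km, T = 43.0 hours = 43.0 × 3600 s = 1.548×10^5 s: μ = 4π²r³/T² = 1.26469×10^8 km³/s².
Transfer-ellipse semi-major axis a_t = (r₁ + r₂)/2 = (1.210×10^5 + 4.250×10^5)/2 = 2.730×10^5 km.
On the circular orbit at r = 1.210×10^5 km, v_c = √(μ/r) = 32.330 km/s.
Transfer-orbit speed at the same r (vis-viva, a = a_t): v_t = √[μ(2/r − 1/a_t)] = 40.338 km/s.
Δv₁ = |v_t − v_c| = |40.338 − 32.330| = 8.008 km/s.

Δv₁ = 8.01 km/s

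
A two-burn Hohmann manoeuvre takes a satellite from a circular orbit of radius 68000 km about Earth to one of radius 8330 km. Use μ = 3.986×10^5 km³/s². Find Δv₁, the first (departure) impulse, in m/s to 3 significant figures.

Transfer-ellipse semi-major axis a_t = (r₁ + r₂)/2 = (68000 + 8330)/2 = 38165 km.
Circular speed at r = 68000 km: v_c = √(μ/r) = 2.421 km/s.
Transfer-orbit speed at the same r (vis-viva, a = a_t): v_t = √[μ(2/r − 1/a_t)] = 1.131 km/s.
Δv₁ = |v_t − v_c| = |1.131 − 2.421| = 1.290 km/s.

Δv₁ = 1290 m/s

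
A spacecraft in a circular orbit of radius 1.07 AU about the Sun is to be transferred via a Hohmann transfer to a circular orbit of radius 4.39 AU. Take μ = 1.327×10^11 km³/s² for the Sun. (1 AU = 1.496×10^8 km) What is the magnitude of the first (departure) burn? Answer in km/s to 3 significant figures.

Δv₁ = 7.72 km/s

In km: r₁ = 1.07 × 1.496×10^8 = 1.60072×10^8 km; r₂ = 4.39 × 1.496×10^8 = 6.56744×10^8 km.
The Hohmann ellipse has a_t = (r₁ + r₂)/2 = 4.08408×10^8 km.
On the circular orbit at r = 1.60072×10^8 km, v_c = √(μ/r) = 28.792 km/s.
Transfer-orbit speed at the same r (vis-viva, a = a_t): v_t = √[μ(2/r − 1/a_t)] = 36.511 km/s.
Δv₁ = |v_t − v_c| = |36.511 − 28.792| = 7.719 km/s.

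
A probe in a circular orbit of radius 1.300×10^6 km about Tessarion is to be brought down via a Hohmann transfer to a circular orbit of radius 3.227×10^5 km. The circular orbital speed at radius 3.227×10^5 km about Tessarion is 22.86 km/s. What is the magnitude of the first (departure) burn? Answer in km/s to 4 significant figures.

From the circular-orbit relation v² = μ/r at r = 3.227×10^5 km: μ = v²r = (22.86)² × 3.227×10^5 = 1.68636×10^8 km³/s².
Transfer-ellipse semi-major axis a_t = (r₁ + r₂)/2 = (1.300×10^6 + 3.227×10^5)/2 = 8.1135×10^5 km.
On the circular orbit at r = 1.300×10^6 km, v_c = √(μ/r) = 11.39 km/s.
Vis-viva on the transfer ellipse at r = 1.300×10^6 km gives v_t = √[μ(2/r − 1/a_t)] = 7.183 km/s.
Δv₁ = |v_t − v_c| = |7.183 − 11.39| = 4.207 km/s.

Δv₁ = 4.207 km/s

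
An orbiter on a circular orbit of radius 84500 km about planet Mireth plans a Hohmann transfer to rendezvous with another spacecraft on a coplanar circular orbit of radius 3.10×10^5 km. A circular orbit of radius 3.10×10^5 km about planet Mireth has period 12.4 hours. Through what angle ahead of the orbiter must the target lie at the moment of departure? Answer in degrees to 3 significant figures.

φ = 88.6°

From Kepler's third law T² = 4π²r³/μ at r = 3.10×10^5 km, T = 12.4 hours = 12.4 × 3600 s = 44640 s: μ = 4π²r³/T² = 5.90196×10^8 km³/s².
The Hohmann ellipse has a_t = (r₁ + r₂)/2 = 1.9725×10^5 km.
The half-period of the transfer ellipse is t = π√(a_t³/μ) = 11328.6 s.
The target's mean motion on its circular orbit is ω₂ = √(μ/r₂³) = 1.40752×10^-4 rad/s.
Angle swept by the target during transfer: ω₂·t = 1.5945 rad = 91.36°.
The orbiter traverses 180° on the transfer ellipse, so the target must lead by 180° − 91.36° = 88.6°.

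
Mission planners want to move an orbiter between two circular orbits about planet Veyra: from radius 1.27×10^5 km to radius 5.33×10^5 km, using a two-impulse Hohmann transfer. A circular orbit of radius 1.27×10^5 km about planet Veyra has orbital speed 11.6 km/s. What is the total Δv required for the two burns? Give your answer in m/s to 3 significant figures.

Δv = 5290 m/s

From the circular-orbit relation v² = μ/r at r = 1.27×10^5 km: μ = v²r = (11.6)² × 1.27×10^5 = 1.70891×10^7 km³/s².
Semi-major axis of the transfer orbit: a_t = (1.270×10^5 + 5.330×10^5)/2 = 3.300×10^5 km.
At r₁ the circular-orbit speed is v₁ = √(μ/r₁) = 11.600 km/s.
On the transfer ellipse at r₁, v² = μ(2/r − 1/a) gives v_p = √[μ(2/r₁ − 1/a_t)] = 14.742 km/s.
First burn Δv₁ = |v_p − v₁| = 3.142 km/s.
Circular speed at r₂: v₂ = √(μ/r₂) = 5.6623 km/s.
Transfer-orbit speed at r₂: v_a = √[μ(2/r₂ − 1/a_t)] = 3.5127 km/s.
Second burn Δv₂ = |v₂ − v_a| = 2.150 km/s.
Δv = Δv₁ + Δv₂ = 3.142 + 2.150 = 5.292 km/s.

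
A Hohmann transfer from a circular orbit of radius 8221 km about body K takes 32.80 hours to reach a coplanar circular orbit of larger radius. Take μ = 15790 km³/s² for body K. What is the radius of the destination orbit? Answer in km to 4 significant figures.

r₂ = 48080 km

Transfer time t = 32.80 hours = 1.1808×10^5 s, and t = π√(a_t³/μ).
So a_t = (μ t²/π²)^(1/3) = (15790 × (1.1808×10^5)² / π²)^(1/3) = 28150 km.
Since a_t = (r₁ + r₂)/2, r₂ = 2a_t − r₁ = 2×28150 − 8221 = 48079 km.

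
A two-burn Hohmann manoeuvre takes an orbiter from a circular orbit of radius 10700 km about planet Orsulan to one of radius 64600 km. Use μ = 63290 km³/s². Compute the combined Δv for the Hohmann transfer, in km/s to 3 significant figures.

Δv = 1.22 km/s

Semi-major axis of the transfer orbit: a_t = (10700 + 64600)/2 = 37650 km.
Circular speed at r₁: v₁ = √(μ/r₁) = √(63290/10700) = 2.43207 km/s.
On the transfer ellipse at r₁, vis-viva gives v_p = √[μ(2/r₁ − 1/a_t)] = 3.18573 km/s.
First burn Δv₁ = |v_p − v₁| = 0.7537 km/s.
Circular speed at r₂: v₂ = √(μ/r₂) = 0.9898 km/s.
Transfer-orbit speed at r₂: v_a = √[μ(2/r₂ − 1/a_t)] = 0.5277 km/s.
Second burn Δv₂ = |v₂ − v_a| = 0.4621 km/s.
Total Δv = Δv₁ + Δv₂ = 1.216 km/s.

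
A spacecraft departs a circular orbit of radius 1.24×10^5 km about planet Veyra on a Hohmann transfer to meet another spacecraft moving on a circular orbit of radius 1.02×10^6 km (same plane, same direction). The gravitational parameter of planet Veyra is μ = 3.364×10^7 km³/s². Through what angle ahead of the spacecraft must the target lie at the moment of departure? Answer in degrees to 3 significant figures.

Transfer-ellipse semi-major axis a_t = (r₁ + r₂)/2 = (1.240×10^5 + 1.020×10^6)/2 = 5.720×10^5 km.
The half-period of the transfer ellipse is t = π√(a_t³/μ) = 2.3432×10^5 s.
Target angular speed ω₂ = √(μ/r₂³) = 5.6303×10^-6 rad/s.
Angle swept by the target during transfer: ω₂·t = 1.3193 rad = 75.59°.
The spacecraft traverses 180° on the transfer ellipse, so the target must lead by 180° − 75.59° = 104°.

φ = 104°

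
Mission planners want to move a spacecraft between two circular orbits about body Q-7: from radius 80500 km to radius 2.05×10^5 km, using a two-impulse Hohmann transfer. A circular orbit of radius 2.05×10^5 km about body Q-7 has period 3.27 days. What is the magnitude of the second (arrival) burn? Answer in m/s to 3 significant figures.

Δv₂ = 1140 m/s

From Kepler's third law T² = 4π²r³/μ at r = 2.05×10^5 km, T = 3.27 days = 3.27 × 86400 s = 2.82528×10^5 s: μ = 4π²r³/T² = 4.26087×10^6 km³/s².
Semi-major axis of the transfer orbit: a_t = (80500 + 2.050×10^5)/2 = 1.4275×10^5 km.
Circular speed at r = 2.050×10^5 km: v_c = √(μ/r) = 4.559 km/s.
Transfer-orbit speed at the same r (vis-viva, a = a_t): v_t = √[μ(2/r − 1/a_t)] = 3.424 km/s.
Δv₂ = |v_t − v_c| = |3.424 − 4.559| = 1.135 km/s.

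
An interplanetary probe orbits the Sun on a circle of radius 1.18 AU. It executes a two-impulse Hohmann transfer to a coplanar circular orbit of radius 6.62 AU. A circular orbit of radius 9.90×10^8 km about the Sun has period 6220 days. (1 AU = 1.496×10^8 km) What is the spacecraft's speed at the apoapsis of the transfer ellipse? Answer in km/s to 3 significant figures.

From Kepler's third law T² = 4π²r³/μ at r = 9.90×10^8 km, T = 6220 days = 6220 × 86400 s = 5.37408×10^8 s: μ = 4π²r³/T² = 1.32635×10^11 km³/s².
In km: r₁ = 1.18 × 1.496×10^8 = 1.76528×10^8 km; r₂ = 6.62 × 1.496×10^8 = 9.90352×10^8 km.
Transfer-ellipse semi-major axis a_t = (r₁ + r₂)/2 = (1.76528×10^8 + 9.90352×10^8)/2 = 5.8344×10^8 km.
The apoapsis of the transfer ellipse is at r = 9.90352×10^8 km.
Applying v² = μ(2/r − 1/a_t): v = 6.366 km/s.

v = 6.37 km/s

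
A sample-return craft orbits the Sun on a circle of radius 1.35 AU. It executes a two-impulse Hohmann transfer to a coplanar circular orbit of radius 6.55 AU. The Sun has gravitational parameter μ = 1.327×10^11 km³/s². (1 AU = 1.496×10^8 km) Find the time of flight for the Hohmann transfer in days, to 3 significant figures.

In km: r₁ = 1.35 × 1.496×10^8 = 2.0196×10^8 km; r₂ = 6.55 × 1.496×10^8 = 9.7988×10^8 km.
Semi-major axis of the transfer orbit: a_t = (2.0196×10^8 + 9.7988×10^8)/2 = 5.9092×10^8 km.
Half the transfer-orbit period gives t = π√(a_t³/μ) = 1.239×10^8 s.
Converting: 1.239×10^8 s ÷ 86400 s/day = 1430 days.

t = 1430 days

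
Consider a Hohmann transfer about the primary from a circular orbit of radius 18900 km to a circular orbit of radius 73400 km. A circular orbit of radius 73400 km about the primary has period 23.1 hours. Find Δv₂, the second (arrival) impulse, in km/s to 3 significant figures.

Δv₂ = 2.00 km/s

From Kepler's third law T² = 4π²r³/μ at r = 73400 km, T = 23.1 hours = 23.1 × 3600 s = 83160 s: μ = 4π²r³/T² = 2.25745×10^6 km³/s².
The Hohmann ellipse has a_t = (r₁ + r₂)/2 = 46150 km.
On the circular orbit at r = 73400 km, v_c = √(μ/r) = 5.546 km/s.
Vis-viva on the transfer ellipse at r = 73400 km gives v_t = √[μ(2/r − 1/a_t)] = 3.549 km/s.
Δv₂ = |v_t − v_c| = |3.549 − 5.546| = 1.997 km/s.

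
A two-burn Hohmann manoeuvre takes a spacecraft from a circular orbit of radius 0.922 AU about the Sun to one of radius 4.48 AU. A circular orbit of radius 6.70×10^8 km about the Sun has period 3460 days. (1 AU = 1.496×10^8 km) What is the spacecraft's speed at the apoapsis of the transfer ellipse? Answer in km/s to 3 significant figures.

v = 8.23 km/s

From Kepler's third law T² = 4π²r³/μ at r = 6.70×10^8 km, T = 3460 days = 3460 × 86400 s = 2.98944×10^8 s: μ = 4π²r³/T² = 1.32863×10^11 km³/s².
In km: r₁ = 0.922 × 1.496×10^8 = 1.379312×10^8 km; r₂ = 4.48 × 1.496×10^8 = 6.70208×10^8 km.
Semi-major axis of the transfer orbit: a_t = (1.379312×10^8 + 6.70208×10^8)/2 = 4.040696×10^8 km.
The apoapsis of the transfer ellipse is at r = 6.70208×10^8 km.
From the vis-viva equation, v = √[μ(2/r − 1/a_t)] = 8.226 km/s.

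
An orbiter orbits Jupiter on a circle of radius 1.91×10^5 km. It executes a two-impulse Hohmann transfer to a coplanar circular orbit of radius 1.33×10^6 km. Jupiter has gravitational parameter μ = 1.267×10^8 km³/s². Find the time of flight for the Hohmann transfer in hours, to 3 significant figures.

Semi-major axis of the transfer orbit: a_t = (1.910×10^5 + 1.330×10^6)/2 = 7.605×10^5 km.
Half the transfer-orbit period gives t = π√(a_t³/μ) = 1.851×10^5 s.
Converting: 1.851×10^5 s ÷ 3600 s/hour = 51.4 hours.

t = 51.4 hours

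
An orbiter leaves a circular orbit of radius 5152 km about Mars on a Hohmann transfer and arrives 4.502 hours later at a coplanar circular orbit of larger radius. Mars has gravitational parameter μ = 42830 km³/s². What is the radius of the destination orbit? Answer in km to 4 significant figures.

Transfer time t = 4.502 hours = 16207.2 s, and t = π√(a_t³/μ).
So a_t = (μ t²/π²)^(1/3) = (42830 × (16207.2)² / π²)^(1/3) = 10446 km.
Since a_t = (r₁ + r₂)/2, r₂ = 2a_t − r₁ = 2×10446 − 5152 = 15740 km.

r₂ = 15740 km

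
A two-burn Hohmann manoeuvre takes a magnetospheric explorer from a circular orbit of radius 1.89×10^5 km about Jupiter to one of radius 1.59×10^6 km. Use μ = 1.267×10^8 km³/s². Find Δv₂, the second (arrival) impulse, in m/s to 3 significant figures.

Transfer-ellipse semi-major axis a_t = (r₁ + r₂)/2 = (1.890×10^5 + 1.590×10^6)/2 = 8.895×10^5 km.
Circular speed at r = 1.590×10^6 km: v_c = √(μ/r) = 8.927 km/s.
Vis-viva on the transfer ellipse at r = 1.590×10^6 km gives v_t = √[μ(2/r − 1/a_t)] = 4.115 km/s.
Δv₂ = |v_t − v_c| = |4.115 − 8.927| = 4.812 km/s.

Δv₂ = 4810 m/s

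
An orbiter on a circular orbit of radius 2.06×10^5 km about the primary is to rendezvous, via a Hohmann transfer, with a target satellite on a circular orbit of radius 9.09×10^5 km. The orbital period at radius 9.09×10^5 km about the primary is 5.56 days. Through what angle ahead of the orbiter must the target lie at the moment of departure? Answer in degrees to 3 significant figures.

From Kepler's third law T² = 4π²r³/μ at r = 9.09×10^5 km, T = 5.56 days = 5.56 × 86400 s = 4.80384×10^5 s: μ = 4π²r³/T² = 1.28491×10^8 km³/s².
Transfer-ellipse semi-major axis a_t = (r₁ + r₂)/2 = (2.060×10^5 + 9.090×10^5)/2 = 5.575×10^5 km.
Transfer time t = π√(a_t³/μ) = 1.154×10^5 s.
Target angular speed ω₂ = √(μ/r₂³) = 1.308×10^-5 rad/s.
Angle swept by the target during transfer: ω₂·t = 1.509 rad = 86.46°.
Arrival is 180° from departure on the ellipse, so φ = 180° − 86.46° = 93.5°.

φ = 93.5°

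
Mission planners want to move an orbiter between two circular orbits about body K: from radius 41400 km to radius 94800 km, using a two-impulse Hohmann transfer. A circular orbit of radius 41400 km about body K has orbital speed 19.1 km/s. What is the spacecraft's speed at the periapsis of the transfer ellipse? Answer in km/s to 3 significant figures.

From the circular-orbit relation v² = μ/r at r = 41400 km: μ = v²r = (19.1)² × 41400 = 1.51031×10^7 km³/s².
The Hohmann ellipse has a_t = (r₁ + r₂)/2 = 68100 km.
The periapsis of the transfer ellipse is at r = 41400 km.
Applying v² = μ(2/r − 1/a_t): v = 22.54 km/s.

v = 22.5 km/s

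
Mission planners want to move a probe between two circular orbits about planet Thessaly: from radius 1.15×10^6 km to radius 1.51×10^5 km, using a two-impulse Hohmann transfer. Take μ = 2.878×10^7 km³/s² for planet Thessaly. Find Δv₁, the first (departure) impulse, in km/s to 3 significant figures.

The Hohmann ellipse has a_t = (r₁ + r₂)/2 = 6.505×10^5 km.
On the circular orbit at r = 1.150×10^6 km, v_c = √(μ/r) = 5.0026 km/s.
Vis-viva on the transfer ellipse at r = 1.150×10^6 km gives v_t = √[μ(2/r − 1/a_t)] = 2.4102 km/s.
Δv₁ = |v_t − v_c| = |2.4102 − 5.0026| = 2.592 km/s.

Δv₁ = 2.59 km/s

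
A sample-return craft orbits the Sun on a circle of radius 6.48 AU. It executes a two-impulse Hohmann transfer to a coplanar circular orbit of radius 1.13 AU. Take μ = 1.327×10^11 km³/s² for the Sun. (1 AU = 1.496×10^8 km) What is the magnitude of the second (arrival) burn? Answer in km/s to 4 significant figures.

In km: r₁ = 6.48 × 1.496×10^8 = 9.69408×10^8 km; r₂ = 1.13 × 1.496×10^8 = 1.69048×10^8 km.
Semi-major axis of the transfer orbit: a_t = (9.69408×10^8 + 1.69048×10^8)/2 = 5.69228×10^8 km.
On the circular orbit at r = 1.69048×10^8 km, v_c = √(μ/r) = 28.018 km/s.
Vis-viva on the transfer ellipse at r = 1.69048×10^8 km gives v_t = √[μ(2/r − 1/a_t)] = 36.563 km/s.
Δv₂ = |v_t − v_c| = |36.563 − 28.018| = 8.545 km/s.

Δv₂ = 8.545 km/s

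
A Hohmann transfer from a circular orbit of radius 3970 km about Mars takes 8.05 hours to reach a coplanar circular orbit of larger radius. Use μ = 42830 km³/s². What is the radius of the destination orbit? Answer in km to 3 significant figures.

r₂ = 26800 km

Transfer time t = 8.05 hours = 28980 s, and t = π√(a_t³/μ).
So a_t = (μ t²/π²)^(1/3) = (42830 × (28980)² / π²)^(1/3) = 15389 km.
Since a_t = (r₁ + r₂)/2, r₂ = 2a_t − r₁ = 2×15389 − 3970 = 26808 km.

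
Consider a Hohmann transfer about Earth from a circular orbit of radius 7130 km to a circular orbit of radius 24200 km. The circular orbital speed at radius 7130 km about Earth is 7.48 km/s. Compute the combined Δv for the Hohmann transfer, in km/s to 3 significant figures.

From the circular-orbit relation v² = μ/r at r = 7130 km: μ = v²r = (7.48)² × 7130 = 3.98926×10^5 km³/s².
Transfer-ellipse semi-major axis a_t = (r₁ + r₂)/2 = (7130 + 24200)/2 = 15665 km.
Circular speed at r₁: v₁ = √(μ/r₁) = √(3.98926×10^5/7130) = 7.480 km/s.
On the transfer ellipse at r₁, vis-viva equation gives v_p = √[μ(2/r₁ − 1/a_t)] = 9.297 km/s.
First burn Δv₁ = |v_p − v₁| = 1.817 km/s.
Circular speed at r₂: v₂ = √(μ/r₂) = 4.060 km/s.
Transfer-orbit speed at r₂: v_a = √[μ(2/r₂ − 1/a_t)] = 2.739 km/s.
Second burn Δv₂ = |v₂ − v_a| = 1.321 km/s.
Δv = Δv₁ + Δv₂ = 1.817 + 1.321 = 3.138 km/s.

Δv = 3.14 km/s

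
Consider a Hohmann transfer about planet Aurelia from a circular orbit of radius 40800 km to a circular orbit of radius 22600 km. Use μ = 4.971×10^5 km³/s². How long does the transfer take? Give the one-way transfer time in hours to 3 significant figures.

t = 6.99 hours

Semi-major axis of the transfer orbit: a_t = (40800 + 22600)/2 = 31700 km.
Transfer time t = π√(a_t³/μ) = π√((31700)³ / 4.971×10^5) = 25150 s.
Converting: 25150 s ÷ 3600 s/hour = 6.99 hours.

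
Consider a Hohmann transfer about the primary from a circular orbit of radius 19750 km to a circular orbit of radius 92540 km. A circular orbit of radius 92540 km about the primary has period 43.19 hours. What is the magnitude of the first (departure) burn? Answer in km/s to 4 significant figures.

Δv₁ = 2.298 km/s

From Kepler's third law T² = 4π²r³/μ at r = 92540 km, T = 43.19 hours = 43.19 × 3600 s = 1.55484×10^5 s: μ = 4π²r³/T² = 1.29413×10^6 km³/s².
Transfer-ellipse semi-major axis a_t = (r₁ + r₂)/2 = (19750 + 92540)/2 = 56145 km.
Circular speed at r = 19750 km: v_c = √(μ/r) = 8.09478 km/s.
Transfer-orbit speed at the same r (vis-viva, a = a_t): v_t = √[μ(2/r − 1/a_t)] = 10.3924 km/s.
Δv₁ = |v_t − v_c| = |10.3924 − 8.09478| = 2.298 km/s.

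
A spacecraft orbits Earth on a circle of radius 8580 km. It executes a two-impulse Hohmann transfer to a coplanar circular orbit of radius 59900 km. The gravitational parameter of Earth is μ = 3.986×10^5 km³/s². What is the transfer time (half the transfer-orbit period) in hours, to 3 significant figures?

t = 8.76 hours

The Hohmann ellipse has a_t = (r₁ + r₂)/2 = 34240 km.
By Kepler's third law the transfer-orbit period is T = 2π√(a_t³/μ), so t = T/2 = 31530 s.
Converting: 31530 s ÷ 3600 s/hour = 8.76 hours.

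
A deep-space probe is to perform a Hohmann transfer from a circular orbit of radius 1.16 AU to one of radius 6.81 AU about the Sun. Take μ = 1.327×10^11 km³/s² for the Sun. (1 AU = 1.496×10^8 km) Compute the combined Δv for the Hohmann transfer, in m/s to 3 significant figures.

In km: r₁ = 1.16 × 1.496×10^8 = 1.73536×10^8 km; r₂ = 6.81 × 1.496×10^8 = 1.018776×10^9 km.
The Hohmann ellipse has a_t = (r₁ + r₂)/2 = 5.96156×10^8 km.
Circular speed at r₁: v₁ = √(μ/r₁) = √(1.327×10^11/1.73536×10^8) = 27.653 km/s.
Transfer-orbit speed at r₁ (v² = μ(2/r − 1/a)): v_p = √[μ(2/r₁ − 1/a_t)] = 36.149 km/s.
First burn Δv₁ = |v_p − v₁| = 8.496 km/s.
Circular speed at r₂: v₂ = √(μ/r₂) = 11.413 km/s.
Transfer-orbit speed at r₂: v_a = √[μ(2/r₂ − 1/a_t)] = 6.1576 km/s.
Second burn Δv₂ = |v₂ − v_a| = 5.255 km/s.
Total Δv = Δv₁ + Δv₂ = 13.75 km/s.

Δv = 13800 m/s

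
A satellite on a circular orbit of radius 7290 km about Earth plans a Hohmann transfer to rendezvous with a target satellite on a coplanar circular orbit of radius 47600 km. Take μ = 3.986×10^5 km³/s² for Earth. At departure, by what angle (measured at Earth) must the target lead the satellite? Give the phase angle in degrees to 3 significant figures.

Transfer-ellipse semi-major axis a_t = (r₁ + r₂)/2 = (7290 + 47600)/2 = 27445 km.
Transfer time t = π√(a_t³/μ) = 22624.35 s.
Target angular speed ω₂ = √(μ/r₂³) = 6.079365×10^-5 rad/s.
Angle swept by the target during transfer: ω₂·t = 1.37542 rad = 78.81°.
Arrival is 180° from departure on the ellipse, so φ = 180° − 78.81° = 101°.

φ = 101°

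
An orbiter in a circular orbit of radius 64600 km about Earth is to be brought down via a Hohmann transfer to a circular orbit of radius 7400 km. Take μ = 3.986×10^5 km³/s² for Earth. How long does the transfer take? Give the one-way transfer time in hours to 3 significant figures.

t = 9.44 hours

Semi-major axis of the transfer orbit: a_t = (64600 + 7400)/2 = 36000 km.
Transfer time t = π√(a_t³/μ) = π√((36000)³ / 3.986×10^5) = 33990 s.
Converting: 33990 s ÷ 3600 s/hour = 9.44 hours.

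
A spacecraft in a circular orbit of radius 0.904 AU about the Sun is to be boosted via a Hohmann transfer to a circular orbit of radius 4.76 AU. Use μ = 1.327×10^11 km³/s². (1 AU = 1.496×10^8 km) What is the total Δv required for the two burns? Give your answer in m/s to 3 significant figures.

Δv = 15200 m/s

In km: r₁ = 0.904 × 1.496×10^8 = 1.352384×10^8 km; r₂ = 4.76 × 1.496×10^8 = 7.12096×10^8 km.
Transfer-ellipse semi-major axis a_t = (r₁ + r₂)/2 = (1.352384×10^8 + 7.12096×10^8)/2 = 4.236672×10^8 km.
Circular speed at r₁: v₁ = √(μ/r₁) = √(1.327×10^11/1.352384×10^8) = 31.325 km/s.
Transfer-orbit speed at r₁ (vis-viva): v_p = √[μ(2/r₁ − 1/a_t)] = 40.611 km/s.
First burn Δv₁ = |v_p − v₁| = 9.286 km/s.
At r₂, v₂ = √(μ/r₂) = 13.651 km/s.
Transfer-orbit speed at r₂: v_a = √[μ(2/r₂ − 1/a_t)] = 7.7127 km/s.
Second burn Δv₂ = |v₂ − v_a| = 5.938 km/s.
Δv = Δv₁ + Δv₂ = 9.286 + 5.938 = 15.22 km/s.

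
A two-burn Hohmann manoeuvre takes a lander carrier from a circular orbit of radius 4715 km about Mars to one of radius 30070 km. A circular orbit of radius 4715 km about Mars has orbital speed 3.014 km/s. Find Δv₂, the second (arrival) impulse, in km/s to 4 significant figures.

Δv₂ = 0.5721 km/s

From the circular-orbit relation v² = μ/r at r = 4715 km: μ = v²r = (3.014)² × 4715 = 42832.0 km³/s².
Semi-major axis of the transfer orbit: a_t = (4715 + 30070)/2 = 17392.5 km.
Circular speed at r = 30070 km: v_c = √(μ/r) = 1.1935 km/s.
Transfer-orbit speed at the same r (vis-viva, a = a_t): v_t = √[μ(2/r − 1/a_t)] = 0.62141 km/s.
Δv₂ = |v_t − v_c| = |0.62141 − 1.1935| = 0.5721 km/s.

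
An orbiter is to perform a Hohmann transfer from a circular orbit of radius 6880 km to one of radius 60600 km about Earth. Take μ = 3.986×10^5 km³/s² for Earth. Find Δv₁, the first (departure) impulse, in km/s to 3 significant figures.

Δv₁ = 2.59 km/s

Semi-major axis of the transfer orbit: a_t = (6880 + 60600)/2 = 33740 km.
Circular speed at r = 6880 km: v_c = √(μ/r) = 7.6116 km/s.
Transfer-orbit speed at the same r (vis-viva, a = a_t): v_t = √[μ(2/r − 1/a_t)] = 10.201 km/s.
Δv₁ = |v_t − v_c| = |10.201 − 7.6116| = 2.589 km/s.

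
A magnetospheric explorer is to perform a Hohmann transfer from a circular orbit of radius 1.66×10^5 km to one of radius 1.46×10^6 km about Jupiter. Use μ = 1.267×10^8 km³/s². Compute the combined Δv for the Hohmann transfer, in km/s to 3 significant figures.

Δv = 14.5 km/s

Transfer-ellipse semi-major axis a_t = (r₁ + r₂)/2 = (1.660×10^5 + 1.460×10^6)/2 = 8.130×10^5 km.
At r₁ the circular-orbit speed is v₁ = √(μ/r₁) = 27.627 km/s.
Transfer-orbit speed at r₁ (v² = μ(2/r − 1/a)): v_p = √[μ(2/r₁ − 1/a_t)] = 37.022 km/s.
First burn Δv₁ = |v_p − v₁| = 9.395 km/s.
At r₂, v₂ = √(μ/r₂) = 9.3156 km/s.
Transfer-orbit speed at r₂: v_a = √[μ(2/r₂ − 1/a_t)] = 4.2094 km/s.
Second burn Δv₂ = |v₂ − v_a| = 5.106 km/s.
Total Δv = Δv₁ + Δv₂ = 14.50 km/s.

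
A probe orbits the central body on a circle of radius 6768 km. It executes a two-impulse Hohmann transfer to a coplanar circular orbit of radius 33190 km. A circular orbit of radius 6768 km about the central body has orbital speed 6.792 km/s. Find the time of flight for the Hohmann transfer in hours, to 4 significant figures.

From the circular-orbit relation v² = μ/r at r = 6768 km: μ = v²r = (6.792)² × 6768 = 3.12216×10^5 km³/s².
Transfer-ellipse semi-major axis a_t = (r₁ + r₂)/2 = (6768 + 33190)/2 = 19979 km.
Transfer time t = π√(a_t³/μ) = π√((19979)³ / 3.12216×10^5) = 15877.5 s.
Converting: 15877.5 s ÷ 3600 s/hour = 4.410 hours.

t = 4.410 hours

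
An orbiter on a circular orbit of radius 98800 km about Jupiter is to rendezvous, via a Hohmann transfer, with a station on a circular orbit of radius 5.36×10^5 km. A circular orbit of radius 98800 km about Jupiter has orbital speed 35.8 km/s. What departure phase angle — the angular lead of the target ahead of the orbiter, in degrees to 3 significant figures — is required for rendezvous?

From the circular-orbit relation v² = μ/r at r = 98800 km: μ = v²r = (35.8)² × 98800 = 1.26626×10^8 km³/s².
The Hohmann ellipse has a_t = (r₁ + r₂)/2 = 3.174×10^5 km.
Transfer time t = π√(a_t³/μ) = 49923 s.
The target's mean motion on its circular orbit is ω₂ = √(μ/r₂³) = 2.8676×10^-5 rad/s.
Angle swept by the target during transfer: ω₂·t = 1.4316 rad = 82.02°.
The orbiter traverses 180° on the transfer ellipse, so the target must lead by 180° − 82.02° = 98.0°.

φ = 98.0°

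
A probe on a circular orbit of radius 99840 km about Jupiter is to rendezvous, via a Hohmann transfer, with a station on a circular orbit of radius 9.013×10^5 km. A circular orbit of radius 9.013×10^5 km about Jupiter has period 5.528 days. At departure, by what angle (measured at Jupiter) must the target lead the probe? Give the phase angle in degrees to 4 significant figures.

From Kepler's third law T² = 4π²r³/μ at r = 9.013×10^5 km, T = 5.528 days = 5.528 × 86400 s = 4.776192×10^5 s: μ = 4π²r³/T² = 1.26708×10^8 km³/s².
Transfer-ellipse semi-major axis a_t = (r₁ + r₂)/2 = (99840 + 9.013×10^5)/2 = 5.0057×10^5 km.
Transfer time t = π√(a_t³/μ) = 98843 s.
The target's mean motion on its circular orbit is ω₂ = √(μ/r₂³) = 1.3155×10^-5 rad/s.
Angle swept by the target during transfer: ω₂·t = 1.3003 rad = 74.50°.
The probe traverses 180° on the transfer ellipse, so the target must lead by 180° − 74.50° = 105.5°.

φ = 105.5°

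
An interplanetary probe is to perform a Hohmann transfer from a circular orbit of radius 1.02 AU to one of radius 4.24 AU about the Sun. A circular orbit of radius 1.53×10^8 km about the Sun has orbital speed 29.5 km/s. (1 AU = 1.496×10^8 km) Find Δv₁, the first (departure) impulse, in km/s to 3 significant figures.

Δv₁ = 7.97 km/s

From the circular-orbit relation v² = μ/r at r = 1.53×10^8 km: μ = v²r = (29.5)² × 1.53×10^8 = 1.33148×10^11 km³/s².
In km: r₁ = 1.02 × 1.496×10^8 = 1.52592×10^8 km; r₂ = 4.24 × 1.496×10^8 = 6.34304×10^8 km.
Semi-major axis of the transfer orbit: a_t = (1.52592×10^8 + 6.34304×10^8)/2 = 3.93448×10^8 km.
On the circular orbit at r = 1.52592×10^8 km, v_c = √(μ/r) = 29.5394 km/s.
Vis-viva on the transfer ellipse at r = 1.52592×10^8 km gives v_t = √[μ(2/r − 1/a_t)] = 37.5065 km/s.
Δv₁ = |v_t − v_c| = |37.5065 − 29.5394| = 7.967 km/s.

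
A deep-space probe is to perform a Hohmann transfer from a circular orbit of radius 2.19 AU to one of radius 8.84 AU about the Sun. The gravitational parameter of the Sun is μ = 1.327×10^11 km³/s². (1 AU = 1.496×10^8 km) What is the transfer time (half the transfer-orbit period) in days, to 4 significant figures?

t = 2365 days

In km: r₁ = 2.19 × 1.496×10^8 = 3.27624×10^8 km; r₂ = 8.84 × 1.496×10^8 = 1.322464×10^9 km.
The Hohmann ellipse has a_t = (r₁ + r₂)/2 = 8.25044×10^8 km.
Half the transfer-orbit period gives t = π√(a_t³/μ) = 2.04376×10^8 s.
Converting: 2.04376×10^8 s ÷ 86400 s/day = 2365 days.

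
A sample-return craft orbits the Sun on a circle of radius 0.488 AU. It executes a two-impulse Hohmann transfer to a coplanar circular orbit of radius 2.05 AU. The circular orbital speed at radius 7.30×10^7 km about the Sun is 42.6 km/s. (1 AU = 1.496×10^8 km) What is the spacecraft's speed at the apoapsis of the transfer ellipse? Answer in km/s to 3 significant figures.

From the circular-orbit relation v² = μ/r at r = 7.30×10^7 km: μ = v²r = (42.6)² × 7.30×10^7 = 1.32477×10^11 km³/s².
In km: r₁ = 0.488 × 1.496×10^8 = 7.30048×10^7 km; r₂ = 2.05 × 1.496×10^8 = 3.0668×10^8 km.
The Hohmann ellipse has a_t = (r₁ + r₂)/2 = 1.898424×10^8 km.
At apoapsis, r = 3.0668×10^8 km.
Applying v² = μ(2/r − 1/a_t): v = 12.89 km/s.

v = 12.9 km/s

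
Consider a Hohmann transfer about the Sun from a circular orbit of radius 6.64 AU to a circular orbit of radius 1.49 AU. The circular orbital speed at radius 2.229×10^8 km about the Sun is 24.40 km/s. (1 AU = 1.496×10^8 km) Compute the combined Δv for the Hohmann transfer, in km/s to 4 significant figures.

Δv = 11.35 km/s

From the circular-orbit relation v² = μ/r at r = 2.229×10^8 km: μ = v²r = (24.40)² × 2.229×10^8 = 1.32706×10^11 km³/s².
In km: r₁ = 6.64 × 1.496×10^8 = 9.93344×10^8 km; r₂ = 1.49 × 1.496×10^8 = 2.22904×10^8 km.
Transfer-ellipse semi-major axis a_t = (r₁ + r₂)/2 = (9.93344×10^8 + 2.22904×10^8)/2 = 6.08124×10^8 km.
At r₁ the circular-orbit speed is v₁ = √(μ/r₁) = 11.5583 km/s.
Transfer-orbit speed at r₁ (vis-viva equation): v_a = √[μ(2/r₁ − 1/a_t)] = 6.99774 km/s.
First burn Δv₁ = |v_a − v₁| = 4.561 km/s.
Circular speed at r₂: v₂ = √(μ/r₂) = 24.400 km/s.
Transfer-orbit speed at r₂: v_p = √[μ(2/r₂ − 1/a_t)] = 31.185 km/s.
Second burn Δv₂ = |v₂ − v_p| = 6.785 km/s.
Total Δv = Δv₁ + Δv₂ = 11.35 km/s.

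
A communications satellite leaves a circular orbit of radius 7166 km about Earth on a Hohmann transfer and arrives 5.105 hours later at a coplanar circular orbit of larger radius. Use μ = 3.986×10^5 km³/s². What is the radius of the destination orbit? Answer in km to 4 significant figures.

r₂ = 40620 km

Transfer time t = 5.105 hours = 18378 s, and t = π√(a_t³/μ).
So a_t = (μ t²/π²)^(1/3) = (3.986×10^5 × (18378)² / π²)^(1/3) = 23893 km.
Since a_t = (r₁ + r₂)/2, r₂ = 2a_t − r₁ = 2×23893 − 7166 = 40620 km.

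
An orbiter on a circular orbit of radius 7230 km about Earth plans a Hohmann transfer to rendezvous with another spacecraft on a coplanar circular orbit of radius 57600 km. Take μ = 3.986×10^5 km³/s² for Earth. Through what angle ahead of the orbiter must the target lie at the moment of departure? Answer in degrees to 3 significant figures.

φ = 104°

The Hohmann ellipse has a_t = (r₁ + r₂)/2 = 32415 km.
The half-period of the transfer ellipse is t = π√(a_t³/μ) = 29040 s.
Target angular speed ω₂ = √(μ/r₂³) = 4.567×10^-5 rad/s.
Angle swept by the target during transfer: ω₂·t = 1.3263 rad = 75.99°.
The orbiter traverses 180° on the transfer ellipse, so the target must lead by 180° − 75.99° = 104°.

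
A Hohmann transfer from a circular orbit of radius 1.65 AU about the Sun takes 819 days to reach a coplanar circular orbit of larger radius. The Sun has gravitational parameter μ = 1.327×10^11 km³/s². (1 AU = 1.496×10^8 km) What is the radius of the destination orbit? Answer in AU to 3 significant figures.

In km: r₁ = 1.65 × 1.496×10^8 = 2.4684×10^8 km.
Transfer time t = 819 days = 7.07616×10^7 s, and t = π√(a_t³/μ).
So a_t = (μ t²/π²)^(1/3) = (1.327×10^11 × (7.07616×10^7)² / π²)^(1/3) = 4.0681×10^8 km.
Since a_t = (r₁ + r₂)/2, r₂ = 2a_t − r₁ = 2×4.0681×10^8 − 2.4684×10^8 = 5.6678×10^8 km.
In AU: r₂ = 5.6678×10^8 / 1.496×10^8 = 3.79 AU.

r₂ = 3.79 AU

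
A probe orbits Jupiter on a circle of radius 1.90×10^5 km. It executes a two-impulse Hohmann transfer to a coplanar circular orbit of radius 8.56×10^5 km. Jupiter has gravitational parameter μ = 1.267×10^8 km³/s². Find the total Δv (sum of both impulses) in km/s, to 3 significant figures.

The Hohmann ellipse has a_t = (r₁ + r₂)/2 = 5.230×10^5 km.
Circular speed at r₁: v₁ = √(μ/r₁) = √(1.267×10^8/1.900×10^5) = 25.82329 km/s.
Transfer-orbit speed at r₁ (vis-viva equation): v_p = √[μ(2/r₁ − 1/a_t)] = 33.03677 km/s.
First burn Δv₁ = |v_p − v₁| = 7.213 km/s.
At r₂, v₂ = √(μ/r₂) = 12.166 km/s.
Transfer-orbit speed at r₂: v_a = √[μ(2/r₂ − 1/a_t)] = 7.3329 km/s.
Second burn Δv₂ = |v₂ − v_a| = 4.833 km/s.
Δv = Δv₁ + Δv₂ = 7.213 + 4.833 = 12.05 km/s.

Δv = 12.0 km/s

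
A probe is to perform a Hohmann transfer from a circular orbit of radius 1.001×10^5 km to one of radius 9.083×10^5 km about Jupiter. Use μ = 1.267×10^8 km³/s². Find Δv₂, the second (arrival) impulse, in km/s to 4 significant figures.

Δv₂ = 6.548 km/s

Semi-major axis of the transfer orbit: a_t = (1.001×10^5 + 9.083×10^5)/2 = 5.042×10^5 km.
Circular speed at r = 9.083×10^5 km: v_c = √(μ/r) = 11.81 km/s.
Transfer-orbit speed at the same r (vis-viva, a = a_t): v_t = √[μ(2/r − 1/a_t)] = 5.262 km/s.
Δv₂ = |v_t − v_c| = |5.262 − 11.81| = 6.548 km/s.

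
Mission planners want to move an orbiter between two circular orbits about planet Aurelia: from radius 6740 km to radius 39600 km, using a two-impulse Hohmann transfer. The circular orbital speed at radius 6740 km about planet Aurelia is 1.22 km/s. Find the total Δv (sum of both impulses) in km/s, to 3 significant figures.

From the circular-orbit relation v² = μ/r at r = 6740 km: μ = v²r = (1.22)² × 6740 = 10031.8 km³/s².
The Hohmann ellipse has a_t = (r₁ + r₂)/2 = 23170 km.
At r₁ the circular-orbit speed is v₁ = √(μ/r₁) = 1.2200 km/s.
Transfer-orbit speed at r₁ (vis-viva equation): v_p = √[μ(2/r₁ − 1/a_t)] = 1.5949 km/s.
First burn Δv₁ = |v_p − v₁| = 0.3749 km/s.
Circular speed at r₂: v₂ = √(μ/r₂) = 0.50332 km/s.
Transfer-orbit speed at r₂: v_a = √[μ(2/r₂ − 1/a_t)] = 0.27146 km/s.
Second burn Δv₂ = |v₂ − v_a| = 0.2319 km/s.
Total Δv = Δv₁ + Δv₂ = 0.6068 km/s.

Δv = 0.607 km/s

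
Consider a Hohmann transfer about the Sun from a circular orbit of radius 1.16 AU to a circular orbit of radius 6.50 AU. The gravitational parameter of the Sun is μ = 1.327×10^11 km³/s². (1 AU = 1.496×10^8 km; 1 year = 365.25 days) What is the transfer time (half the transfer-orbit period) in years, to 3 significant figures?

In km: r₁ = 1.16 × 1.496×10^8 = 1.73536×10^8 km; r₂ = 6.50 × 1.496×10^8 = 9.724×10^8 km.
Transfer-ellipse semi-major axis a_t = (r₁ + r₂)/2 = (1.73536×10^8 + 9.724×10^8)/2 = 5.72968×10^8 km.
By Kepler's third law the transfer-orbit period is T = 2π√(a_t³/μ), so t = T/2 = 1.183×10^8 s.
Converting: 1.183×10^8 s ÷ 3.15576×10^7 s/year (365.25 × 86400) = 3.75 years.

t = 3.75 years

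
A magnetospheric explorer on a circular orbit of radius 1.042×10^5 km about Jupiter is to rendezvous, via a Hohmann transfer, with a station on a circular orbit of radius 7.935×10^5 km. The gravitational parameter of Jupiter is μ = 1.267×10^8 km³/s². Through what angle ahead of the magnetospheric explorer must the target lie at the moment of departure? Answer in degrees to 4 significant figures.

The Hohmann ellipse has a_t = (r₁ + r₂)/2 = 4.4885×10^5 km.
Transfer time t = π√(a_t³/μ) = 83929.3 s.
The target's mean motion on its circular orbit is ω₂ = √(μ/r₂³) = 1.59246×10^-5 rad/s.
Angle swept by the target during transfer: ω₂·t = 1.3365 rad = 76.58°.
The magnetospheric explorer traverses 180° on the transfer ellipse, so the target must lead by 180° − 76.58° = 103.4°.

φ = 103.4°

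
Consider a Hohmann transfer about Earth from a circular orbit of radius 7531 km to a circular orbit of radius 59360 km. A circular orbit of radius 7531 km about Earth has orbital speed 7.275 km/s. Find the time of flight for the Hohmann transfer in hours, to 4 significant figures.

t = 8.455 hours

From the circular-orbit relation v² = μ/r at r = 7531 km: μ = v²r = (7.275)² × 7531 = 3.98583×10^5 km³/s².
Semi-major axis of the transfer orbit: a_t = (7531 + 59360)/2 = 33445.5 km.
Transfer time t = π√(a_t³/μ) = π√((33445.5)³ / 3.98583×10^5) = 30437 s.
Converting: 30437 s ÷ 3600 s/hour = 8.455 hours.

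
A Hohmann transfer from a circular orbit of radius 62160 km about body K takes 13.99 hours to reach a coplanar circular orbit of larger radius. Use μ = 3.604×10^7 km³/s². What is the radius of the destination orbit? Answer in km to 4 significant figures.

Transfer time t = 13.99 hours = 50364 s, and t = π√(a_t³/μ).
So a_t = (μ t²/π²)^(1/3) = (3.604×10^7 × (50364)² / π²)^(1/3) = 2.1001×10^5 km.
Since a_t = (r₁ + r₂)/2, r₂ = 2a_t − r₁ = 2×2.1001×10^5 − 62160 = 3.5786×10^5 km.

r₂ = 3.579×10^5 km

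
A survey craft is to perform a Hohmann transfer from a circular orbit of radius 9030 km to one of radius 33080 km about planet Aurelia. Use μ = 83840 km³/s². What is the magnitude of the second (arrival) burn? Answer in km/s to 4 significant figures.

Semi-major axis of the transfer orbit: a_t = (9030 + 33080)/2 = 21055 km.
Circular speed at r = 33080 km: v_c = √(μ/r) = 1.5920 km/s.
Vis-viva on the transfer ellipse at r = 33080 km gives v_t = √[μ(2/r − 1/a_t)] = 1.0426 km/s.
Δv₂ = |v_t − v_c| = |1.0426 − 1.5920| = 0.5494 km/s.

Δv₂ = 0.5494 km/s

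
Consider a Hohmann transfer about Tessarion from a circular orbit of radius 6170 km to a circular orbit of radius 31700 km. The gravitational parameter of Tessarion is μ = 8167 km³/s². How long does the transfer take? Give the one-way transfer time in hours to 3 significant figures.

t = 25.2 hours

Semi-major axis of the transfer orbit: a_t = (6170 + 31700)/2 = 18935 km.
Half the transfer-orbit period gives t = π√(a_t³/μ) = 90580 s.
Converting: 90580 s ÷ 3600 s/hour = 25.2 hours.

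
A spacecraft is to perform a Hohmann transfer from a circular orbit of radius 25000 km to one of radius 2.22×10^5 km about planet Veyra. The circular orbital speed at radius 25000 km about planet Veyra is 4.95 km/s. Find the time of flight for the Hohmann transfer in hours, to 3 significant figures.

From the circular-orbit relation v² = μ/r at r = 25000 km: μ = v²r = (4.95)² × 25000 = 6.12562×10^5 km³/s².
Transfer-ellipse semi-major axis a_t = (r₁ + r₂)/2 = (25000 + 2.220×10^5)/2 = 1.235×10^5 km.
Half the transfer-orbit period gives t = π√(a_t³/μ) = 1.742×10^5 s.
Converting: 1.742×10^5 s ÷ 3600 s/hour = 48.4 hours.

t = 48.4 hours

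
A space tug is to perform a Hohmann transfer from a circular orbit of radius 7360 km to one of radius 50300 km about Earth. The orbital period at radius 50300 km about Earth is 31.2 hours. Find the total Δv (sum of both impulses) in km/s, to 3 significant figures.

From Kepler's third law T² = 4π²r³/μ at r = 50300 km, T = 31.2 hours = 31.2 × 3600 s = 1.1232×10^5 s: μ = 4π²r³/T² = 3.98244×10^5 km³/s².
Transfer-ellipse semi-major axis a_t = (r₁ + r₂)/2 = (7360 + 50300)/2 = 28830 km.
Circular speed at r₁: v₁ = √(μ/r₁) = √(3.98244×10^5/7360) = 7.356 km/s.
Transfer-orbit speed at r₁ (v² = μ(2/r − 1/a)): v_p = √[μ(2/r₁ − 1/a_t)] = 9.716 km/s.
First burn Δv₁ = |v_p − v₁| = 2.360 km/s.
At r₂, v₂ = √(μ/r₂) = 2.814 km/s.
Transfer-orbit speed at r₂: v_a = √[μ(2/r₂ − 1/a_t)] = 1.422 km/s.
Second burn Δv₂ = |v₂ − v_a| = 1.392 km/s.
Δv = Δv₁ + Δv₂ = 2.360 + 1.392 = 3.752 km/s.

Δv = 3.75 km/s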